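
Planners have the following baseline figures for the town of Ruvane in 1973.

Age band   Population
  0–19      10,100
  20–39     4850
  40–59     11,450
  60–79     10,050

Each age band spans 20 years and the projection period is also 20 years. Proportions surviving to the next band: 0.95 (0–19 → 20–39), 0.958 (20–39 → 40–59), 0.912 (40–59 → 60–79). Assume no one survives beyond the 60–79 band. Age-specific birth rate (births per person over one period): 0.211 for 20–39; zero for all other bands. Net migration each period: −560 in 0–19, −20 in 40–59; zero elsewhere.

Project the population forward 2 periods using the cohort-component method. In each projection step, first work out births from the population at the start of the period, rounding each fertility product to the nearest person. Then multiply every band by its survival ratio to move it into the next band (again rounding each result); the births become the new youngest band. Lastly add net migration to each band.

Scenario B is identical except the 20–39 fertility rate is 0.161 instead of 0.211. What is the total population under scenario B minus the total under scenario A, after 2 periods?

-710

Period 1.
Births: 4850 × 0.211 = 1023
20–39: 10100 × 0.95 = 9595
40–59: 4850 × 0.958 = 4646
60–79: 11450 × 0.912 = 10442
Net migration: 0–19 − 560 → 463; 40–59 − 20 → 4626
Population now: 0–19=463, 20–39=9595, 40–59=4626, 60–79=10442
Period 2.
Births: 9595 × 0.211 = 2025
20–39: 463 × 0.95 = 440
40–59: 9595 × 0.958 = 9192
60–79: 4626 × 0.912 = 4219
Net migration: 0–19 − 560 → 1465; 40–59 − 20 → 9172
Population now: 0–19=1465, 20–39=440, 40–59=9172, 60–79=4219
Scenario A total after 2 periods: 15296
Scenario B projection —
Period 1.
Births: 4850 × 0.161 = 781
20–39: 10100 × 0.95 = 9595
40–59: 4850 × 0.958 = 4646
60–79: 11450 × 0.912 = 10442
Net migration: 0–19 − 560 → 221; 40–59 − 20 → 4626
Population now: 0–19=221, 20–39=9595, 40–59=4626, 60–79=10442
Period 2.
Births: 9595 × 0.161 = 1545
20–39: 221 × 0.95 = 210
40–59: 9595 × 0.958 = 9192
60–79: 4626 × 0.912 = 4219
Net migration: 0–19 − 560 → 985; 40–59 − 20 → 9172
Population now: 0–19=985, 20–39=210, 40–59=9172, 60–79=4219
Scenario B total after 2 periods: 14586
Difference B − A = 14586 − 15296 = -710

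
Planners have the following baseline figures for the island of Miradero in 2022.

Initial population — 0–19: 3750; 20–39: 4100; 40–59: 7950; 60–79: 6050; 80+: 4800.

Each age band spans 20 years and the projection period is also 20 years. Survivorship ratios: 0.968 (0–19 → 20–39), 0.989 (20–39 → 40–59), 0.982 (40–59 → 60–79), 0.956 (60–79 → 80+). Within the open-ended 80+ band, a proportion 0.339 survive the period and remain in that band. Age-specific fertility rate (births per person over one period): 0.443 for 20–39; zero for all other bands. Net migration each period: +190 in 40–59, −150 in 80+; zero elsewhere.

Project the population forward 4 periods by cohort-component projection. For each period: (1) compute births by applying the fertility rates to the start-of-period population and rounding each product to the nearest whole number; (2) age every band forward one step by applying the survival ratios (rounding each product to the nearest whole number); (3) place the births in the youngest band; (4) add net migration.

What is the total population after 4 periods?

10891

[period 1]
Births: 4100 × 0.443 = 1816
20–39: 3750 × 0.968 = 3630
40–59: 4100 × 0.989 = 4055
60–79: 7950 × 0.982 = 7807
80+: 6050 × 0.956 + 4800 × 0.339 = 5784 + 1627 = 7411
Net migration: 40–59 + 190 → 4245; 80+ − 150 → 7261
Population now: 0–19=1816, 20–39=3630, 40–59=4245, 60–79=7807, 80+=7261
[period 2]
Births: 3630 × 0.443 = 1608
20–39: 1816 × 0.968 = 1758
40–59: 3630 × 0.989 = 3590
60–79: 4245 × 0.982 = 4169
80+: 7807 × 0.956 + 7261 × 0.339 = 7463 + 2461 = 9924
Net migration: 40–59 + 190 → 3780; 80+ − 150 → 9774
Population now: 0–19=1608, 20–39=1758, 40–59=3780, 60–79=4169, 80+=9774
[period 3]
Births: 1758 × 0.443 = 779
20–39: 1608 × 0.968 = 1557
40–59: 1758 × 0.989 = 1739
60–79: 3780 × 0.982 = 3712
80+: 4169 × 0.956 + 9774 × 0.339 = 3986 + 3313 = 7299
Net migration: 40–59 + 190 → 1929; 80+ − 150 → 7149
Population now: 0–19=779, 20–39=1557, 40–59=1929, 60–79=3712, 80+=7149
[period 4]
Births: 1557 × 0.443 = 690
20–39: 779 × 0.968 = 754
40–59: 1557 × 0.989 = 1540
60–79: 1929 × 0.982 = 1894
80+: 3712 × 0.956 + 7149 × 0.339 = 3549 + 2424 = 5973
Net migration: 40–59 + 190 → 1730; 80+ − 150 → 5823
Population now: 0–19=690, 20–39=754, 40–59=1730, 60–79=1894, 80+=5823
Total after period 4: 690 + 754 + 1730 + 1894 + 5823 = 10891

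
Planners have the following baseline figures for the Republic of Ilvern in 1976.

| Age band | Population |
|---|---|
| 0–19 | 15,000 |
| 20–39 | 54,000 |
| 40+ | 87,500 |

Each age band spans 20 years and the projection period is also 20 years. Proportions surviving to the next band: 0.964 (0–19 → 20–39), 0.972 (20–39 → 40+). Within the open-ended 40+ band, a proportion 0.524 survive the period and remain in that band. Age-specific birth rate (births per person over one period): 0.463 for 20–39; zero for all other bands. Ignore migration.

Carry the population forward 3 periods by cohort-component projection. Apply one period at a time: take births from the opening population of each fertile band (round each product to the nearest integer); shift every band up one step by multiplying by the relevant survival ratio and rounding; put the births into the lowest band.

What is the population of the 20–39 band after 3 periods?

6454

After projecting period 1:
Births: 54000 × 0.463 = 25002
20–39: 15000 × 0.964 = 14460
40+: 54000 × 0.972 + 87500 × 0.524 = 52488 + 45850 = 98338
Giving 25002 / 14460 / 98338.
After projecting period 2:
Births: 14460 × 0.463 = 6695
20–39: 25002 × 0.964 = 24102
40+: 14460 × 0.972 + 98338 × 0.524 = 14055 + 51529 = 65584
Giving 6695 / 24102 / 65584.
After projecting period 3:
Births: 24102 × 0.463 = 11159
20–39: 6695 × 0.964 = 6454
40+: 24102 × 0.972 + 65584 × 0.524 = 23427 + 34366 = 57793
Giving 11159 / 6454 / 57793.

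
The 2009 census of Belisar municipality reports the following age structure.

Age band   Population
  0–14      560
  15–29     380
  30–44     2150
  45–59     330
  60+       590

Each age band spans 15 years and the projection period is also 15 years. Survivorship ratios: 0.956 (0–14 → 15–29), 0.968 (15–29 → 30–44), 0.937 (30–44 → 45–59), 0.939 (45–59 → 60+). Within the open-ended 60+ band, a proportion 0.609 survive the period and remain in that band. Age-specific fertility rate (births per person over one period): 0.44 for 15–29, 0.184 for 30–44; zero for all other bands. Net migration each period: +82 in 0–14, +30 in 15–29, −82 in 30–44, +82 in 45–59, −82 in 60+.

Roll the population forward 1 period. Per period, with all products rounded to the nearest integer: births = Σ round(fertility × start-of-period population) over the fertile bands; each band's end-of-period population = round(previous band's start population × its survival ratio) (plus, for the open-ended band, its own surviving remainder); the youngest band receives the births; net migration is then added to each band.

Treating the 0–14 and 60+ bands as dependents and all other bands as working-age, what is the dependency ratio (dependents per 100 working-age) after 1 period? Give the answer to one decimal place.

41.8

— Period 1 —
Births: 380 * 0.44 = 167  |  2150 * 0.184 = 396 ⇒ total 563
15–29: 560 * 0.956 = 535
30–44: 380 * 0.968 = 368
45–59: 2150 * 0.937 = 2015
60+: 330 * 0.939 + 590 * 0.609 = 310 + 359 = 669
Net migration: 0–14 + 82 → 645; 15–29 + 30 → 565; 30–44 − 82 → 286; 45–59 + 82 → 2097; 60+ − 82 → 587
Giving 645 / 565 / 286 / 2097 / 587.
Dependents (band 0–14 + band 60+) = 645 + 587 = 1232; working-age = 2948; ratio = 1232/2948 × 100 = 41.8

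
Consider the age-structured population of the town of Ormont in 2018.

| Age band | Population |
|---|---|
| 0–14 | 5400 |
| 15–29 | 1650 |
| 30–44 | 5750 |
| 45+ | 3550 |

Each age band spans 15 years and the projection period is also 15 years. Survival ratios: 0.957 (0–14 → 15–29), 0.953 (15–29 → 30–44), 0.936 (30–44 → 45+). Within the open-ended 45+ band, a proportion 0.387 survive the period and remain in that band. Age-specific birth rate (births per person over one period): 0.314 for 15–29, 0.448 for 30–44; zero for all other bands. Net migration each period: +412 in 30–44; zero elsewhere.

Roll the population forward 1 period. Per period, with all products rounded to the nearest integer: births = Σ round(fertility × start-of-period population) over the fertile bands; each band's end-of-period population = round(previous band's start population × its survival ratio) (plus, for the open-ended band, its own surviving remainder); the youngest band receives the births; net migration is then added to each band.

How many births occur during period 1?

Numbering the bands 1..4 from youngest to oldest:
— Period 1 —
Births: 1650 × 0.314 = 518, 5750 × 0.448 = 2576 — total 3094
Band 2: 5400 × 0.957 = 5168
Band 3: 1650 × 0.953 = 1572
Band 4: 5750 × 0.936 + 3550 × 0.387 = 5382 + 1374 = 6756
Net migration: Band 3 + 412 → 1984
Population now: 0–14=3094, 15–29=5168, 30–44=1984, 45+=6756

3094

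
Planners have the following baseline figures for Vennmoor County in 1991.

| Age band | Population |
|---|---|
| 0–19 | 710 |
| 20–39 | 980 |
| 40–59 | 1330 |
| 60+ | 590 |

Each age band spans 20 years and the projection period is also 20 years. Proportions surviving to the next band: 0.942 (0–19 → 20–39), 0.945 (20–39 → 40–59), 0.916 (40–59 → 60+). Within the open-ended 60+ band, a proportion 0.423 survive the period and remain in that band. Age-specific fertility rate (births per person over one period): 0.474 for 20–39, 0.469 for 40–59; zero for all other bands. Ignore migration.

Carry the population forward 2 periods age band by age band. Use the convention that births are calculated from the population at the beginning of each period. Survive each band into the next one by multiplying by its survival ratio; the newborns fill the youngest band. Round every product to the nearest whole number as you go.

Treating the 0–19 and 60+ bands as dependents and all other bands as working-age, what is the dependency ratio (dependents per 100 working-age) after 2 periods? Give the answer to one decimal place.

133.9

(Groups numbered youngest = 1 to oldest = 4.)
— Period 1 —
Births: 980 × 0.474 = 465, 1330 × 0.469 = 624 → 1089
Group 2: 710 × 0.942 = 669
Group 3: 980 × 0.945 = 926
Group 4: 1330 × 0.916 + 590 × 0.423 = 1218 + 250 = 1468
→ [1089, 669, 926, 1468]
— Period 2 —
Births: 669 × 0.474 = 317, 926 × 0.469 = 434 → 751
Group 2: 1089 × 0.942 = 1026
Group 3: 669 × 0.945 = 632
Group 4: 926 × 0.916 + 1468 × 0.423 = 848 + 621 = 1469
→ [751, 1026, 632, 1469]
Dependents (band 0–19 + band 60+) = 751 + 1469 = 2220; working-age = 1658; ratio = 2220/1658 × 100 = 133.9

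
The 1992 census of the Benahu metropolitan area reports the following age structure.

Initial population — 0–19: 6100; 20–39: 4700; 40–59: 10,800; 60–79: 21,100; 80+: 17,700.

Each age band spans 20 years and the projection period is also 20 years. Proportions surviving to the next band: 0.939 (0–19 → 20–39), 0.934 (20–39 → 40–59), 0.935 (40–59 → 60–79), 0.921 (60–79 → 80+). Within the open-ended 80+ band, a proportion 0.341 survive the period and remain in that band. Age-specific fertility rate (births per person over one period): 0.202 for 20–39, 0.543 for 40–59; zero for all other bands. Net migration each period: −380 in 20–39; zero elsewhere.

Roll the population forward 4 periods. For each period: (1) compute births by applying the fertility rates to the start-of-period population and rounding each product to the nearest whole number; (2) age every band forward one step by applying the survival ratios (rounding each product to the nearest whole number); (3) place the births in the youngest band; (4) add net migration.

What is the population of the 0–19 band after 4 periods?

3632

Numbering the bands 1..5 from youngest to oldest:
After projecting period 1:
Births: 4700 * 0.202 = 949  |  10800 * 0.543 = 5864 — total 6813
Band 2: 6100 * 0.939 = 5728
Band 3: 4700 * 0.934 = 4390
Band 4: 10800 * 0.935 = 10098
Band 5: 21100 * 0.921 + 17700 * 0.341 = 19433 + 6036 = 25469
Net migration: Band 2 − 380 → 5348
End of period: [6813, 5348, 4390, 10098, 25469]
After projecting period 2:
Births: 5348 * 0.202 = 1080  |  4390 * 0.543 = 2384 — total 3464
Band 2: 6813 * 0.939 = 6397
Band 3: 5348 * 0.934 = 4995
Band 4: 4390 * 0.935 = 4105
Band 5: 10098 * 0.921 + 25469 * 0.341 = 9300 + 8685 = 17985
Net migration: Band 2 − 380 → 6017
End of period: [3464, 6017, 4995, 4105, 17985]
After projecting period 3:
Births: 6017 * 0.202 = 1215  |  4995 * 0.543 = 2712 — total 3927
Band 2: 3464 * 0.939 = 3253
Band 3: 6017 * 0.934 = 5620
Band 4: 4995 * 0.935 = 4670
Band 5: 4105 * 0.921 + 17985 * 0.341 = 3781 + 6133 = 9914
Net migration: Band 2 − 380 → 2873
End of period: [3927, 2873, 5620, 4670, 9914]
After projecting period 4:
Births: 2873 * 0.202 = 580  |  5620 * 0.543 = 3052 — total 3632
Band 2: 3927 * 0.939 = 3687
Band 3: 2873 * 0.934 = 2683
Band 4: 5620 * 0.935 = 5255
Band 5: 4670 * 0.921 + 9914 * 0.341 = 4301 + 3381 = 7682
Net migration: Band 2 − 380 → 3307
End of period: [3632, 3307, 2683, 5255, 7682]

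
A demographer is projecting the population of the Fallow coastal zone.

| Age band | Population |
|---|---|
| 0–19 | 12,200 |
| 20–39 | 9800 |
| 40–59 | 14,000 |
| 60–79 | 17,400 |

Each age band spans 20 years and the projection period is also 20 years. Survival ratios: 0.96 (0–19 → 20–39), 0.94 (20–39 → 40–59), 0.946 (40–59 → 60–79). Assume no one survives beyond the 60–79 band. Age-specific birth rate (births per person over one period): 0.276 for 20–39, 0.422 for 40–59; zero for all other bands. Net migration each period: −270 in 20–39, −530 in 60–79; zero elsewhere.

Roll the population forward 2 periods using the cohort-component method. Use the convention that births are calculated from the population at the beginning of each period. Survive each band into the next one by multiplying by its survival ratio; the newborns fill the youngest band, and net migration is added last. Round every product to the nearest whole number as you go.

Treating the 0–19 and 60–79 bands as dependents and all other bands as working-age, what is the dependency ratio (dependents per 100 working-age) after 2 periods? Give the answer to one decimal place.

81.2

Let band 1 be 0–19 through band 4 = 60–79.
[period 1]
Births: 9800 × 0.276 = 2705 ; 14000 × 0.422 = 5908 — total 8613
Band 2: 12200 × 0.96 = 11712
Band 3: 9800 × 0.94 = 9212
Band 4: 14000 × 0.946 = 13244
Net migration: Band 2 − 270 → 11442; Band 4 − 530 → 12714
Giving 8613 / 11442 / 9212 / 12714.
[period 2]
Births: 11442 × 0.276 = 3158 ; 9212 × 0.422 = 3887 — total 7045
Band 2: 8613 × 0.96 = 8268
Band 3: 11442 × 0.94 = 10755
Band 4: 9212 × 0.946 = 8715
Net migration: Band 2 − 270 → 7998; Band 4 − 530 → 8185
Giving 7045 / 7998 / 10755 / 8185.
Dependents (band 0–19 + band 60–79) = 7045 + 8185 = 15230; working-age = 18753; ratio = 15230/18753 × 100 = 81.2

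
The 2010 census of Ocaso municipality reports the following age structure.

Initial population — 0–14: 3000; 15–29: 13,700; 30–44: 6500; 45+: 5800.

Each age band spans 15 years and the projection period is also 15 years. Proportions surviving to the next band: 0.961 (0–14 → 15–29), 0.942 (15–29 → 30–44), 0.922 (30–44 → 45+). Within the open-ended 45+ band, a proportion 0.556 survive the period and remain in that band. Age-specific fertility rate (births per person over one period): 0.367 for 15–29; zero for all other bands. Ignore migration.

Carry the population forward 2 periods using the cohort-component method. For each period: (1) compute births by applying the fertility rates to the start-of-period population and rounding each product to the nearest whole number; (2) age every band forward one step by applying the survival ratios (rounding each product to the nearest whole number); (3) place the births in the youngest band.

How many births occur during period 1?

[period 1]
Births: 13700 × 0.367 = 5028
15–29: 3000 × 0.961 = 2883
30–44: 13700 × 0.942 = 12905
45+: 6500 × 0.922 + 5800 × 0.556 = 5993 + 3225 = 9218
Giving 5028 / 2883 / 12905 / 9218.

5028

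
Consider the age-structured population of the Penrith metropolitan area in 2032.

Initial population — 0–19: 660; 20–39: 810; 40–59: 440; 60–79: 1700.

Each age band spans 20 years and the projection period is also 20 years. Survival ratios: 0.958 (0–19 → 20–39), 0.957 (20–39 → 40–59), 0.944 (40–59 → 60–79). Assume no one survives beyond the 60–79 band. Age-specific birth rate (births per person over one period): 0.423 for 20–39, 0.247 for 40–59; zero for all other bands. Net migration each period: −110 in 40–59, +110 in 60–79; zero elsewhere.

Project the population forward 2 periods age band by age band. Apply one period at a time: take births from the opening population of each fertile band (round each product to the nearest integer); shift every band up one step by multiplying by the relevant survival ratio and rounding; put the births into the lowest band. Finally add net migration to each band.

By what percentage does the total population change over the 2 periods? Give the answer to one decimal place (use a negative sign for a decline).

[period 1]
Births: 810 * 0.423 = 343  |  440 * 0.247 = 109 — total 452
20–39: 660 * 0.958 = 632
40–59: 810 * 0.957 = 775
60–79: 440 * 0.944 = 415
Net migration: 40–59 − 110 → 665; 60–79 + 110 → 525
→ [452, 632, 665, 525]
[period 2]
Births: 632 * 0.423 = 267  |  665 * 0.247 = 164 — total 431
20–39: 452 * 0.958 = 433
40–59: 632 * 0.957 = 605
60–79: 665 * 0.944 = 628
Net migration: 40–59 − 110 → 495; 60–79 + 110 → 738
→ [431, 433, 495, 738]
Total: 3610 → 2097; change = -1513; percentage change = -41.9%

-41.9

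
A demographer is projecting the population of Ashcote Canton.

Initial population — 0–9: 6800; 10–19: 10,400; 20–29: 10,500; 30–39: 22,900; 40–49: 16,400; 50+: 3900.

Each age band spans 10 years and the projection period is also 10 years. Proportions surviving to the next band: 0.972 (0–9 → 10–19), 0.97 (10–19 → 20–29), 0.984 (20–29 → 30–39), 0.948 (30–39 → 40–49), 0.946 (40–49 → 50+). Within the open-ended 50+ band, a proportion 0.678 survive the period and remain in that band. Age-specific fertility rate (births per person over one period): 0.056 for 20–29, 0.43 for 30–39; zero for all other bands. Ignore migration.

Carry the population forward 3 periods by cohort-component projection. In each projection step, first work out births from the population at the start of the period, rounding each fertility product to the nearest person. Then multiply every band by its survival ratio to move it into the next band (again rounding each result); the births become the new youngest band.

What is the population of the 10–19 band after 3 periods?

Period 1:
Births: 10500 × 0.056 = 588  |  22900 × 0.43 = 9847 → 10435
10–19: 6800 × 0.972 = 6610
20–29: 10400 × 0.97 = 10088
30–39: 10500 × 0.984 = 10332
40–49: 22900 × 0.948 = 21709
50+: 16400 × 0.946 + 3900 × 0.678 = 15514 + 2644 = 18158
→ [10435, 6610, 10088, 10332, 21709, 18158]
Period 2:
Births: 10088 × 0.056 = 565  |  10332 × 0.43 = 4443 → 5008
10–19: 10435 × 0.972 = 10143
20–29: 6610 × 0.97 = 6412
30–39: 10088 × 0.984 = 9927
40–49: 10332 × 0.948 = 9795
50+: 21709 × 0.946 + 18158 × 0.678 = 20537 + 12311 = 32848
→ [5008, 10143, 6412, 9927, 9795, 32848]
Period 3:
Births: 6412 × 0.056 = 359  |  9927 × 0.43 = 4269 → 4628
10–19: 5008 × 0.972 = 4868
20–29: 10143 × 0.97 = 9839
30–39: 6412 × 0.984 = 6309
40–49: 9927 × 0.948 = 9411
50+: 9795 × 0.946 + 32848 × 0.678 = 9266 + 22271 = 31537
→ [4628, 4868, 9839, 6309, 9411, 31537]

4868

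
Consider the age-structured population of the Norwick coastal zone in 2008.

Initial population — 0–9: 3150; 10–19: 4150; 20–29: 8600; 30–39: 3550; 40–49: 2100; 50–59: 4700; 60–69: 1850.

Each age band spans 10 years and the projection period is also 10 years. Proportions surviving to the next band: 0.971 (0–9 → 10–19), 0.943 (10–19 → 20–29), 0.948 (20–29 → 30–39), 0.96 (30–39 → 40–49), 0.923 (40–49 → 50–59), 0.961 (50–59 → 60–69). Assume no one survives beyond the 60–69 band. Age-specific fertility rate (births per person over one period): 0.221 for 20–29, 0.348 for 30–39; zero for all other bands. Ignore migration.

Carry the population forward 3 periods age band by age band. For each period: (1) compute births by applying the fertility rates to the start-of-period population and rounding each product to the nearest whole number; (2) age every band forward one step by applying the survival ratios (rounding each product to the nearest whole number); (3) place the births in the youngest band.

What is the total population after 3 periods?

24939

After projecting period 1:
Births: 8600 × 0.221 = 1901 ; 3550 × 0.348 = 1235 — total 3136
10–19: 3150 × 0.971 = 3059
20–29: 4150 × 0.943 = 3913
30–39: 8600 × 0.948 = 8153
40–49: 3550 × 0.96 = 3408
50–59: 2100 × 0.923 = 1938
60–69: 4700 × 0.961 = 4517
→ [3136, 3059, 3913, 8153, 3408, 1938, 4517]
After projecting period 2:
Births: 3913 × 0.221 = 865 ; 8153 × 0.348 = 2837 — total 3702
10–19: 3136 × 0.971 = 3045
20–29: 3059 × 0.943 = 2885
30–39: 3913 × 0.948 = 3710
40–49: 8153 × 0.96 = 7827
50–59: 3408 × 0.923 = 3146
60–69: 1938 × 0.961 = 1862
→ [3702, 3045, 2885, 3710, 7827, 3146, 1862]
After projecting period 3:
Births: 2885 × 0.221 = 638 ; 3710 × 0.348 = 1291 — total 1929
10–19: 3702 × 0.971 = 3595
20–29: 3045 × 0.943 = 2871
30–39: 2885 × 0.948 = 2735
40–49: 3710 × 0.96 = 3562
50–59: 7827 × 0.923 = 7224
60–69: 3146 × 0.961 = 3023
→ [1929, 3595, 2871, 2735, 3562, 7224, 3023]
Total after period 3: 1929 + 3595 + 2871 + 2735 + 3562 + 7224 + 3023 = 24939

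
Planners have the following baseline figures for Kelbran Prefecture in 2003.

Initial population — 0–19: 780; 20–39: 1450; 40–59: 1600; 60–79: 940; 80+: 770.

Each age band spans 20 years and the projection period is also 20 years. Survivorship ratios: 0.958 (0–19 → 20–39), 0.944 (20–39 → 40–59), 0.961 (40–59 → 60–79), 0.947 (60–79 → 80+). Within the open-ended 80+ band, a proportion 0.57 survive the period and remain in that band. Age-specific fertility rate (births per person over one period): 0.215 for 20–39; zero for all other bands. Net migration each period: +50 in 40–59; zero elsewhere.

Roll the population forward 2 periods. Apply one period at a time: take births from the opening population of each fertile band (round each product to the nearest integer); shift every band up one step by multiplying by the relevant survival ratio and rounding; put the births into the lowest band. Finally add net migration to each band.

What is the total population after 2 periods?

4793

Numbering the bands 1..5 from youngest to oldest:
Period 1.
Births: 1450 × 0.215 = 312
Band 2: 780 × 0.958 = 747
Band 3: 1450 × 0.944 = 1369
Band 4: 1600 × 0.961 = 1538
Band 5: 940 × 0.947 + 770 × 0.57 = 890 + 439 = 1329
Net migration: Band 3 + 50 → 1419
→ [312, 747, 1419, 1538, 1329]
Period 2.
Births: 747 × 0.215 = 161
Band 2: 312 × 0.958 = 299
Band 3: 747 × 0.944 = 705
Band 4: 1419 × 0.961 = 1364
Band 5: 1538 × 0.947 + 1329 × 0.57 = 1456 + 758 = 2214
Net migration: Band 3 + 50 → 755
→ [161, 299, 755, 1364, 2214]
Total after period 2: 161 + 299 + 755 + 1364 + 2214 = 4793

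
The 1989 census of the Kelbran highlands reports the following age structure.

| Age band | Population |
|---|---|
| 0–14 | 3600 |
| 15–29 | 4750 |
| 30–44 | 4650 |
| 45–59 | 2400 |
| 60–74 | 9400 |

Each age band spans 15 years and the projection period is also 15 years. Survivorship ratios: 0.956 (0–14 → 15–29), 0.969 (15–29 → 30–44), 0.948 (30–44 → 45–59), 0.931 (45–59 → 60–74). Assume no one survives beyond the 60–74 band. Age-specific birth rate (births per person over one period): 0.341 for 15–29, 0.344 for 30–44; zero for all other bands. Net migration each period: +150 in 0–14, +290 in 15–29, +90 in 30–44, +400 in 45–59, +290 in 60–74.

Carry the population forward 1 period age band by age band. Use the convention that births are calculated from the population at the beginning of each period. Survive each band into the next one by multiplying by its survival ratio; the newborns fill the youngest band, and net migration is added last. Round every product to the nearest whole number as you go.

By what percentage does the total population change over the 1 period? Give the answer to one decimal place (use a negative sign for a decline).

-22.9

[period 1]
Births: 4750 × 0.341 = 1620 ; 4650 × 0.344 = 1600 ⇒ total 3220
15–29: 3600 × 0.956 = 3442
30–44: 4750 × 0.969 = 4603
45–59: 4650 × 0.948 = 4408
60–74: 2400 × 0.931 = 2234
Net migration: 0–14 + 150 → 3370; 15–29 + 290 → 3732; 30–44 + 90 → 4693; 45–59 + 400 → 4808; 60–74 + 290 → 2524
Giving 3370 / 3732 / 4693 / 4808 / 2524.
Total: 24800 → 19127; change = -5673; percentage change = -22.9%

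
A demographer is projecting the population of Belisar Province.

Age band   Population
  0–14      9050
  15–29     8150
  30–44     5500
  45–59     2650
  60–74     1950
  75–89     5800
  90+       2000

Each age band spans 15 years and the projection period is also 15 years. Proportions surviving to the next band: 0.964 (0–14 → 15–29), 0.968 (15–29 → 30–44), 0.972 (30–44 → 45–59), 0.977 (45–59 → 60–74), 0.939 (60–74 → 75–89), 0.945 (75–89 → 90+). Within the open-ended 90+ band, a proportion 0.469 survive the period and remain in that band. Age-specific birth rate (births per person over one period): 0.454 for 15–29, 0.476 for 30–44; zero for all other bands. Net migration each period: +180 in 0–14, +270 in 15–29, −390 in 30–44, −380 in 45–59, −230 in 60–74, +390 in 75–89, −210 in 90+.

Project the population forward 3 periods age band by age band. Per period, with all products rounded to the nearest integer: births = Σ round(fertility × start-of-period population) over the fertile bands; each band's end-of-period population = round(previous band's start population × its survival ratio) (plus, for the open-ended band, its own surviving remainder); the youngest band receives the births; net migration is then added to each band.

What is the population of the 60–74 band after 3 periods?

6520

(Groups numbered youngest = 1 to oldest = 7.)
[period 1]
Births: 8150 * 0.454 = 3700 ; 5500 * 0.476 = 2618 ⇒ total 6318
Group 2: 9050 * 0.964 = 8724
Group 3: 8150 * 0.968 = 7889
Group 4: 5500 * 0.972 = 5346
Group 5: 2650 * 0.977 = 2589
Group 6: 1950 * 0.939 = 1831
Group 7: 5800 * 0.945 + 2000 * 0.469 = 5481 + 938 = 6419
Net migration: Group 1 + 180 → 6498; Group 2 + 270 → 8994; Group 3 − 390 → 7499; Group 4 − 380 → 4966; Group 5 − 230 → 2359; Group 6 + 390 → 2221; Group 7 − 210 → 6209
Giving 6498 / 8994 / 7499 / 4966 / 2359 / 2221 / 6209.
[period 2]
Births: 8994 * 0.454 = 4083 ; 7499 * 0.476 = 3570 ⇒ total 7653
Group 2: 6498 * 0.964 = 6264
Group 3: 8994 * 0.968 = 8706
Group 4: 7499 * 0.972 = 7289
Group 5: 4966 * 0.977 = 4852
Group 6: 2359 * 0.939 = 2215
Group 7: 2221 * 0.945 + 6209 * 0.469 = 2099 + 2912 = 5011
Net migration: Group 1 + 180 → 7833; Group 2 + 270 → 6534; Group 3 − 390 → 8316; Group 4 − 380 → 6909; Group 5 − 230 → 4622; Group 6 + 390 → 2605; Group 7 − 210 → 4801
Giving 7833 / 6534 / 8316 / 6909 / 4622 / 2605 / 4801.
[period 3]
Births: 6534 * 0.454 = 2966 ; 8316 * 0.476 = 3958 ⇒ total 6924
Group 2: 7833 * 0.964 = 7551
Group 3: 6534 * 0.968 = 6325
Group 4: 8316 * 0.972 = 8083
Group 5: 6909 * 0.977 = 6750
Group 6: 4622 * 0.939 = 4340
Group 7: 2605 * 0.945 + 4801 * 0.469 = 2462 + 2252 = 4714
Net migration: Group 1 + 180 → 7104; Group 2 + 270 → 7821; Group 3 − 390 → 5935; Group 4 − 380 → 7703; Group 5 − 230 → 6520; Group 6 + 390 → 4730; Group 7 − 210 → 4504
Giving 7104 / 7821 / 5935 / 7703 / 6520 / 4730 / 4504.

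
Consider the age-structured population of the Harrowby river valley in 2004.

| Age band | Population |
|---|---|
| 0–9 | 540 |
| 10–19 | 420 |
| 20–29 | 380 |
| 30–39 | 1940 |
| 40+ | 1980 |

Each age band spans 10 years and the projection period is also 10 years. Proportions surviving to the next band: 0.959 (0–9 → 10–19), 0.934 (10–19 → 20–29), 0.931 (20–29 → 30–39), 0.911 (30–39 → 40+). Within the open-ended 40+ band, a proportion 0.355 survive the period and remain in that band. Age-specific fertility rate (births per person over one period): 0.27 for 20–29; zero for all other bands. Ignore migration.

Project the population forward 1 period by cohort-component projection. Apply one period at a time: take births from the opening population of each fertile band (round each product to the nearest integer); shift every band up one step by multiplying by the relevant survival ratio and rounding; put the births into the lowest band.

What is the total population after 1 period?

3837

Numbering the bands 1..5 from youngest to oldest:
[period 1]
Births: 380 * 0.27 = 103
Band 2: 540 * 0.959 = 518
Band 3: 420 * 0.934 = 392
Band 4: 380 * 0.931 = 354
Band 5: 1940 * 0.911 + 1980 * 0.355 = 1767 + 703 = 2470
End of period: [103, 518, 392, 354, 2470]
Total after period 1: 103 + 518 + 392 + 354 + 2470 = 3837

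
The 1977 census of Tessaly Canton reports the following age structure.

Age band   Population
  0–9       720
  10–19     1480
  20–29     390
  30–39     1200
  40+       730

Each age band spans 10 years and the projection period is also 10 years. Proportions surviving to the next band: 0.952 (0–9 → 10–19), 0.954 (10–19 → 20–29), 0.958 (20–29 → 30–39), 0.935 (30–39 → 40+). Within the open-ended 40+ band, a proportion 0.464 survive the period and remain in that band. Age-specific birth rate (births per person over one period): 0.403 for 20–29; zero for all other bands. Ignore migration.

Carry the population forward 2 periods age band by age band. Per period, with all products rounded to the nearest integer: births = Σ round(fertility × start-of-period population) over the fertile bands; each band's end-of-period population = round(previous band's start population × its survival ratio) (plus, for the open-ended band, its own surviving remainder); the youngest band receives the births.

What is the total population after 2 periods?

After projecting period 1:
Births: 390 × 0.403 = 157
10–19: 720 × 0.952 = 685
20–29: 1480 × 0.954 = 1412
30–39: 390 × 0.958 = 374
40+: 1200 × 0.935 + 730 × 0.464 = 1122 + 339 = 1461
Population now: 0–9=157, 10–19=685, 20–29=1412, 30–39=374, 40+=1461
After projecting period 2:
Births: 1412 × 0.403 = 569
10–19: 157 × 0.952 = 149
20–29: 685 × 0.954 = 653
30–39: 1412 × 0.958 = 1353
40+: 374 × 0.935 + 1461 × 0.464 = 350 + 678 = 1028
Population now: 0–9=569, 10–19=149, 20–29=653, 30–39=1353, 40+=1028
Total after period 2: 569 + 149 + 653 + 1353 + 1028 = 3752

3752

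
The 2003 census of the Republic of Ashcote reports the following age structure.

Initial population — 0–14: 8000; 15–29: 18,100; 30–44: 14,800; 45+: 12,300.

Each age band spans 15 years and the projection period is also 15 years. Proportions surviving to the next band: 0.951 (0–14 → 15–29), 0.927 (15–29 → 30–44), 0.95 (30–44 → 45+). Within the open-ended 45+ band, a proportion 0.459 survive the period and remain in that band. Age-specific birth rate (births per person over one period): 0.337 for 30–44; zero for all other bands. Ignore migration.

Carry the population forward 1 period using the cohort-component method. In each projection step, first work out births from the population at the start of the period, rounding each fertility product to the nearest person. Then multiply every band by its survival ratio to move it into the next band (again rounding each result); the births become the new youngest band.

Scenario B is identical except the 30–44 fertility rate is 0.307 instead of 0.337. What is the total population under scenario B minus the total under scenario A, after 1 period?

After projecting period 1:
Births: 14800 × 0.337 = 4988
15–29: 8000 × 0.951 = 7608
30–44: 18100 × 0.927 = 16779
45+: 14800 × 0.95 + 12300 × 0.459 = 14060 + 5646 = 19706
Population now: 0–14=4988, 15–29=7608, 30–44=16779, 45+=19706
Scenario A total after 1 period: 49081
Scenario B projection —
After projecting period 1:
Births: 14800 × 0.307 = 4544
15–29: 8000 × 0.951 = 7608
30–44: 18100 × 0.927 = 16779
45+: 14800 × 0.95 + 12300 × 0.459 = 14060 + 5646 = 19706
Population now: 0–14=4544, 15–29=7608, 30–44=16779, 45+=19706
Scenario B total after 1 period: 48637
Difference B − A = 48637 − 49081 = -444

-444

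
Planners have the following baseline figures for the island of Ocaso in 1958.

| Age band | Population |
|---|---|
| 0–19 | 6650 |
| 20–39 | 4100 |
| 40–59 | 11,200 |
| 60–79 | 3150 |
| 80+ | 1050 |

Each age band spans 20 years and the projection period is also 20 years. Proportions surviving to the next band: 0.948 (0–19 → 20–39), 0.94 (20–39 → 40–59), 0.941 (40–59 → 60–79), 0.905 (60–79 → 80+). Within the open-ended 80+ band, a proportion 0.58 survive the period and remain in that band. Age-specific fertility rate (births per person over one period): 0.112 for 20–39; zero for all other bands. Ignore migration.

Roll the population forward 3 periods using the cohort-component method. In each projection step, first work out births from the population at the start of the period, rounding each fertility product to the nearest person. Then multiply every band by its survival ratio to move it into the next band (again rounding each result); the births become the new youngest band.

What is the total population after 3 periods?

16681

After projecting period 1:
Births: 4100 × 0.112 = 459
20–39: 6650 × 0.948 = 6304
40–59: 4100 × 0.94 = 3854
60–79: 11200 × 0.941 = 10539
80+: 3150 × 0.905 + 1050 × 0.58 = 2851 + 609 = 3460
Giving 459 / 6304 / 3854 / 10539 / 3460.
After projecting period 2:
Births: 6304 × 0.112 = 706
20–39: 459 × 0.948 = 435
40–59: 6304 × 0.94 = 5926
60–79: 3854 × 0.941 = 3627
80+: 10539 × 0.905 + 3460 × 0.58 = 9538 + 2007 = 11545
Giving 706 / 435 / 5926 / 3627 / 11545.
After projecting period 3:
Births: 435 × 0.112 = 49
20–39: 706 × 0.948 = 669
40–59: 435 × 0.94 = 409
60–79: 5926 × 0.941 = 5576
80+: 3627 × 0.905 + 11545 × 0.58 = 3282 + 6696 = 9978
Giving 49 / 669 / 409 / 5576 / 9978.
Total after period 3: 49 + 669 + 409 + 5576 + 9978 = 16681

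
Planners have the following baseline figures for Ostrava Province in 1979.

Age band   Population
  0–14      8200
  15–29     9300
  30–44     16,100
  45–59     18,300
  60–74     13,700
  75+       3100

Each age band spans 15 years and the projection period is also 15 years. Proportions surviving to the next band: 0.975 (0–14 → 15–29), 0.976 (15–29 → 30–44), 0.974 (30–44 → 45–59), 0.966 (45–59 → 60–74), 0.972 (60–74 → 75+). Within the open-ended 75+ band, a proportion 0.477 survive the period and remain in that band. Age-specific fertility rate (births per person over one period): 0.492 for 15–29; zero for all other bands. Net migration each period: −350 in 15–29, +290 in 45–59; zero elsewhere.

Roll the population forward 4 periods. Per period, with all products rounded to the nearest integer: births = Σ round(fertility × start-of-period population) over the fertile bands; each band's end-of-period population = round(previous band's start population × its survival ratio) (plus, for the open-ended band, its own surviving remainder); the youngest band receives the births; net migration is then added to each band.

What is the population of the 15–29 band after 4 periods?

1622

[period 1]
Births: 9300 × 0.492 = 4576
15–29: 8200 × 0.975 = 7995
30–44: 9300 × 0.976 = 9077
45–59: 16100 × 0.974 = 15681
60–74: 18300 × 0.966 = 17678
75+: 13700 × 0.972 + 3100 × 0.477 = 13316 + 1479 = 14795
Net migration: 15–29 − 350 → 7645; 45–59 + 290 → 15971
→ [4576, 7645, 9077, 15971, 17678, 14795]
[period 2]
Births: 7645 × 0.492 = 3761
15–29: 4576 × 0.975 = 4462
30–44: 7645 × 0.976 = 7462
45–59: 9077 × 0.974 = 8841
60–74: 15971 × 0.966 = 15428
75+: 17678 × 0.972 + 14795 × 0.477 = 17183 + 7057 = 24240
Net migration: 15–29 − 350 → 4112; 45–59 + 290 → 9131
→ [3761, 4112, 7462, 9131, 15428, 24240]
[period 3]
Births: 4112 × 0.492 = 2023
15–29: 3761 × 0.975 = 3667
30–44: 4112 × 0.976 = 4013
45–59: 7462 × 0.974 = 7268
60–74: 9131 × 0.966 = 8821
75+: 15428 × 0.972 + 24240 × 0.477 = 14996 + 11562 = 26558
Net migration: 15–29 − 350 → 3317; 45–59 + 290 → 7558
→ [2023, 3317, 4013, 7558, 8821, 26558]
[period 4]
Births: 3317 × 0.492 = 1632
15–29: 2023 × 0.975 = 1972
30–44: 3317 × 0.976 = 3237
45–59: 4013 × 0.974 = 3909
60–74: 7558 × 0.966 = 7301
75+: 8821 × 0.972 + 26558 × 0.477 = 8574 + 12668 = 21242
Net migration: 15–29 − 350 → 1622; 45–59 + 290 → 4199
→ [1632, 1622, 3237, 4199, 7301, 21242]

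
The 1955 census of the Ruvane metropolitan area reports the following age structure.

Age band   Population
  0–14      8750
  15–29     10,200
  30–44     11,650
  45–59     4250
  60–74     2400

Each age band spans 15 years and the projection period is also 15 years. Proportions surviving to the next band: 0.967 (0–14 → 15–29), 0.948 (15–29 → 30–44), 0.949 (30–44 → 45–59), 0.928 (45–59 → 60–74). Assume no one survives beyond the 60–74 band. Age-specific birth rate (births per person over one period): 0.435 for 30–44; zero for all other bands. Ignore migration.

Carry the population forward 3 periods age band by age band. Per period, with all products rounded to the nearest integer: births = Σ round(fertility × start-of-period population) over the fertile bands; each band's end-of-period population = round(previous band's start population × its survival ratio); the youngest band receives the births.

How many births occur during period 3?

Period 1.
Births: 11650 × 0.435 = 5068
15–29: 8750 × 0.967 = 8461
30–44: 10200 × 0.948 = 9670
45–59: 11650 × 0.949 = 11056
60–74: 4250 × 0.928 = 3944
End of period: [5068, 8461, 9670, 11056, 3944]
Period 2.
Births: 9670 × 0.435 = 4206
15–29: 5068 × 0.967 = 4901
30–44: 8461 × 0.948 = 8021
45–59: 9670 × 0.949 = 9177
60–74: 11056 × 0.928 = 10260
End of period: [4206, 4901, 8021, 9177, 10260]
Period 3.
Births: 8021 × 0.435 = 3489
15–29: 4206 × 0.967 = 4067
30–44: 4901 × 0.948 = 4646
45–59: 8021 × 0.949 = 7612
60–74: 9177 × 0.928 = 8516
End of period: [3489, 4067, 4646, 7612, 8516]

3489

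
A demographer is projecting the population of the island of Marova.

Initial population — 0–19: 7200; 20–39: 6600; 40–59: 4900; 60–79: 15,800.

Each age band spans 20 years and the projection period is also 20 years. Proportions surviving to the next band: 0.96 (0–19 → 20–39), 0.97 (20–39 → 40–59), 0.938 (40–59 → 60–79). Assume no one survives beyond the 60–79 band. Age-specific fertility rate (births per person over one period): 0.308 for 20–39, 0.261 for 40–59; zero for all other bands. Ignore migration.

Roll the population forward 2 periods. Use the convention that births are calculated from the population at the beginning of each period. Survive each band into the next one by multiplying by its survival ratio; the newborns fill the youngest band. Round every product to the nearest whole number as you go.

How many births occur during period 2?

— Period 1 —
Births: 6600 × 0.308 = 2033, 4900 × 0.261 = 1279 ⇒ total 3312
20–39: 7200 × 0.96 = 6912
40–59: 6600 × 0.97 = 6402
60–79: 4900 × 0.938 = 4596
→ [3312, 6912, 6402, 4596]
— Period 2 —
Births: 6912 × 0.308 = 2129, 6402 × 0.261 = 1671 ⇒ total 3800
20–39: 3312 × 0.96 = 3180
40–59: 6912 × 0.97 = 6705
60–79: 6402 × 0.938 = 6005
→ [3800, 3180, 6705, 6005]

3800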